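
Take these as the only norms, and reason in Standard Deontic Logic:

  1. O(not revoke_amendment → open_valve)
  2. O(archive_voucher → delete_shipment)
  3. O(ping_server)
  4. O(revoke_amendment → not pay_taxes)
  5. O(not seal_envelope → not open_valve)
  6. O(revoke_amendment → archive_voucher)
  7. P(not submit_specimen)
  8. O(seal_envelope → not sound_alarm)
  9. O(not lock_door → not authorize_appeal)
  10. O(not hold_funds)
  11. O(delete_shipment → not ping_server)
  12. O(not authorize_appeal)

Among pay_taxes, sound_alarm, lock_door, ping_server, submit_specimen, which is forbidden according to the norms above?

Premise 3 states O(ping_server) outright.
The contrapositive of premise 11 (O(delete_shipment → not ping_server)) is O(ping_server → not delete_shipment), and O(ping_server) is already established, so O(not delete_shipment).
Premise 2 is O(archive_voucher → delete_shipment); contrapositively O(not delete_shipment → not archive_voucher). Since O(not delete_shipment) holds, K gives O(not archive_voucher).
Premise 6, O(revoke_amendment → archive_voucher), contraposes to O(not archive_voucher → not revoke_amendment); with O(not archive_voucher) we get O(not revoke_amendment).
Premise 1 is O(not revoke_amendment → open_valve); since O(not revoke_amendment), deontic closure gives O(open_valve).
Premise 5 is O(not seal_envelope → not open_valve); contrapositively O(open_valve → seal_envelope). Since O(open_valve) holds, K gives O(seal_envelope).
Applying K to premise 8 (O(seal_envelope → not sound_alarm)) and O(seal_envelope) yields O(not sound_alarm).
So O(not sound_alarm) holds, i.e. sound_alarm is forbidden. None of the other listed options is forbidden under the premises.

sound_alarm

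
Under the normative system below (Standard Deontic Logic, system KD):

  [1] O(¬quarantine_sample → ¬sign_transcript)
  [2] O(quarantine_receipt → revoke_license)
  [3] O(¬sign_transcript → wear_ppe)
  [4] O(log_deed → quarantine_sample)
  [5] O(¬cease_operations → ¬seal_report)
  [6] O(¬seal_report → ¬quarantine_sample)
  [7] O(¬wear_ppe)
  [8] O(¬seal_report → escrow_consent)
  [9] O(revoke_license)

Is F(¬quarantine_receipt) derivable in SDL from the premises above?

Premise 2 is O(quarantine_receipt → revoke_license); even if O(revoke_license) held, inferring O(quarantine_receipt) would be affirming the consequent — invalid.
No other premise forces O(quarantine_receipt). An ideal world satisfying every premise can still have ¬quarantine_receipt true, so F(¬quarantine_receipt) is not derivable.

No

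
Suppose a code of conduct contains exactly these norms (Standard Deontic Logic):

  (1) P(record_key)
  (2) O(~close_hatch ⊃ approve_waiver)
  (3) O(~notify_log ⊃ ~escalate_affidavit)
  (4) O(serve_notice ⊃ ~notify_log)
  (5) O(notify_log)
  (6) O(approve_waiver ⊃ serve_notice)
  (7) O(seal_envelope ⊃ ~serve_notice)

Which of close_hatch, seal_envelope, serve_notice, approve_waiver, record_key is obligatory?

close_hatch

Premise 5 gives O(notify_log).
The contrapositive of premise 4 (O(serve_notice ⊃ ~notify_log)) is O(notify_log ⊃ ~serve_notice), and O(notify_log) is already established, so O(~serve_notice).
Premise 6, O(approve_waiver ⊃ serve_notice), contraposes to O(~serve_notice ⊃ ~approve_waiver); with O(~serve_notice) we get O(~approve_waiver).
Premise 2 is O(~close_hatch ⊃ approve_waiver); contrapositively O(~approve_waiver ⊃ close_hatch). Since O(~approve_waiver) holds, K gives O(close_hatch).
So O(close_hatch) holds — close_hatch is obligatory. None of the other listed options is made obligatory by any chain of premises.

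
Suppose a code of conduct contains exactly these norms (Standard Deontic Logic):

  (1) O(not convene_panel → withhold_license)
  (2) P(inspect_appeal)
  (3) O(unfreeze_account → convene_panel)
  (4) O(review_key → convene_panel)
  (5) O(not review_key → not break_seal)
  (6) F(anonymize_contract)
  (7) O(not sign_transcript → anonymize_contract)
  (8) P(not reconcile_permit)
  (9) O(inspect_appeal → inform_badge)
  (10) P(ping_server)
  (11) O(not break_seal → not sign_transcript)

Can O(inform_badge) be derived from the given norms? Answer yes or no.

Premise 9 is O(inspect_appeal → inform_badge), but O(inspect_appeal) is not derivable from the premises (the permission P(inspect_appeal) asserts only not O(not inspect_appeal), not O(inspect_appeal)), so it does not yield O(inform_badge).
No other premise forces O(inform_badge). An ideal world satisfying every premise can still have inform_badge false, so O(inform_badge) is not derivable.

No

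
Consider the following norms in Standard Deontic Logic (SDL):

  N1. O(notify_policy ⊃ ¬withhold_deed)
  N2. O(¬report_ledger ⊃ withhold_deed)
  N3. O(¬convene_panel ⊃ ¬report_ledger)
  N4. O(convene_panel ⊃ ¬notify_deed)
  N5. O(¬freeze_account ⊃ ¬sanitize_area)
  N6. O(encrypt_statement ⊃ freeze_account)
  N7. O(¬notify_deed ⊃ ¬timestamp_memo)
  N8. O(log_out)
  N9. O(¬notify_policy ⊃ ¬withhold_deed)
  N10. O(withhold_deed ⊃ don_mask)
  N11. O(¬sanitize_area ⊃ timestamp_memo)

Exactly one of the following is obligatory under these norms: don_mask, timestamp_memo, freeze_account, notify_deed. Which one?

freeze_account

Premises 9 and 1 are O(¬notify_policy ⊃ ¬withhold_deed) and O(notify_policy ⊃ ¬withhold_deed); every ideal world satisfies ¬notify_policy or notify_policy, so in either case ¬withhold_deed holds — hence O(¬withhold_deed).
Premise 2, O(¬report_ledger ⊃ withhold_deed), contraposes to O(¬withhold_deed ⊃ report_ledger); with O(¬withhold_deed) we get O(report_ledger).
Premise 3, O(¬convene_panel ⊃ ¬report_ledger), contraposes to O(report_ledger ⊃ convene_panel); with O(report_ledger) we get O(convene_panel).
Premise 4 is O(convene_panel ⊃ ¬notify_deed); since O(convene_panel), deontic closure gives O(¬notify_deed).
With premise 7, O(¬notify_deed ⊃ ¬timestamp_memo), the K-axiom yields O(¬timestamp_memo).
Premise 11, O(¬sanitize_area ⊃ timestamp_memo), contraposes to O(¬timestamp_memo ⊃ sanitize_area); with O(¬timestamp_memo) we get O(sanitize_area).
The contrapositive of premise 5 (O(¬freeze_account ⊃ ¬sanitize_area)) is O(sanitize_area ⊃ freeze_account), and O(sanitize_area) is already established, so O(freeze_account).
So O(freeze_account) holds — freeze_account is obligatory. None of the other listed options is made obligatory by any chain of premises.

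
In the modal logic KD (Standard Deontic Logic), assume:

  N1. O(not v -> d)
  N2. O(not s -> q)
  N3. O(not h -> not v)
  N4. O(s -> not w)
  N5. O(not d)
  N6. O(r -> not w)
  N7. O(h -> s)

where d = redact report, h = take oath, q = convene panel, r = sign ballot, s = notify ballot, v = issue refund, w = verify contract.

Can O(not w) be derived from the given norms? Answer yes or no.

Premise 5 states O(not d) outright.
The contrapositive of premise 1 (O(not v -> d)) is O(not d -> v), and O(not d) is already established, so O(v).
Premise 3 is O(not h -> not v); contrapositively O(v -> h). Since O(v) holds, K gives O(h).
From O(h) and premise 7, O(h -> s), we obtain O(s).
Applying K to premise 4 (O(s -> not w)) and O(s) yields O(not w).
Premises 2, 6 do not contribute to this derivation.
So O(not w) follows.

Yes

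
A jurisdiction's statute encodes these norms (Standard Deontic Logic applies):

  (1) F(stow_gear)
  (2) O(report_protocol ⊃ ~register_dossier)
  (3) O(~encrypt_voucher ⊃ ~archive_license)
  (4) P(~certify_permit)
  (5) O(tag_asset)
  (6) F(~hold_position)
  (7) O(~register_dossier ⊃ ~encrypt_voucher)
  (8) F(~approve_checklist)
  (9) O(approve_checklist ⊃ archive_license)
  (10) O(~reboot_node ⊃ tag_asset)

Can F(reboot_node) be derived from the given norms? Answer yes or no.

Premise 10 is O(~reboot_node ⊃ tag_asset); even if O(tag_asset) held, inferring O(~reboot_node) would be affirming the consequent — invalid.
No other premise forces O(~reboot_node). An ideal world satisfying every premise can still have reboot_node true, so F(reboot_node) is not derivable.

No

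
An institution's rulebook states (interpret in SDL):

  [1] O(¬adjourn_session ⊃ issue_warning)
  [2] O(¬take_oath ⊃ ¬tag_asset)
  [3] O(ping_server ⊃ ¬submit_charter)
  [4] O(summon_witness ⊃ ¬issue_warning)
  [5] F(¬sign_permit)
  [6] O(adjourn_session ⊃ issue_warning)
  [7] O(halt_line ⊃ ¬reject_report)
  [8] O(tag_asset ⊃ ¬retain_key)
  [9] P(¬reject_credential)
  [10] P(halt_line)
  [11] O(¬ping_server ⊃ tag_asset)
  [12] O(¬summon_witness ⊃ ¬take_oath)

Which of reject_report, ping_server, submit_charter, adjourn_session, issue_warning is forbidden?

By case analysis on ¬adjourn_session: premise 1 gives O(¬adjourn_session ⊃ issue_warning) and premise 6 gives O(adjourn_session ⊃ issue_warning), so O(issue_warning) either way.
The contrapositive of premise 4 (O(summon_witness ⊃ ¬issue_warning)) is O(issue_warning ⊃ ¬summon_witness), and O(issue_warning) is already established, so O(¬summon_witness).
Premise 12 is O(¬summon_witness ⊃ ¬take_oath); since O(¬summon_witness), deontic closure gives O(¬take_oath).
Premise 2 is O(¬take_oath ⊃ ¬tag_asset); since O(¬take_oath), deontic closure gives O(¬tag_asset).
Premise 11 is O(¬ping_server ⊃ tag_asset); contrapositively O(¬tag_asset ⊃ ping_server). Since O(¬tag_asset) holds, K gives O(ping_server).
Premise 3 is O(ping_server ⊃ ¬submit_charter); since O(ping_server), deontic closure gives O(¬submit_charter).
So O(¬submit_charter) holds, i.e. submit_charter is forbidden. None of the other listed options is forbidden under the premises.

submit_charter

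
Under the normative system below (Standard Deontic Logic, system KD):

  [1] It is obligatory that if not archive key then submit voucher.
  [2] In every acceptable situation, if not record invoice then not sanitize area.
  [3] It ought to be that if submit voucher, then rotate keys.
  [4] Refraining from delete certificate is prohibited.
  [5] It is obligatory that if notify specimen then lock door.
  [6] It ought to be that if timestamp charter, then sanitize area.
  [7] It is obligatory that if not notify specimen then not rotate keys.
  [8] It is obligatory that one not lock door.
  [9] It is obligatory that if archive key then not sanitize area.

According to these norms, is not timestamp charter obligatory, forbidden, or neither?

From premise 8 we have O(¬lock_door).
Premise 5, O(notify_specimen → lock_door), contraposes to O(¬lock_door → ¬notify_specimen); with O(¬lock_door) we get O(¬notify_specimen).
Premise 7 is O(¬notify_specimen → ¬rotate_keys); since O(¬notify_specimen), deontic closure gives O(¬rotate_keys).
Premise 3 is O(submit_voucher → rotate_keys); contrapositively O(¬rotate_keys → ¬submit_voucher). Since O(¬rotate_keys) holds, K gives O(¬submit_voucher).
Premise 1, O(¬archive_key → submit_voucher), contraposes to O(¬submit_voucher → archive_key); with O(¬submit_voucher) we get O(archive_key).
Premise 9 is O(archive_key → ¬sanitize_area); since O(archive_key), deontic closure gives O(¬sanitize_area).
The contrapositive of premise 6 (O(timestamp_charter → sanitize_area)) is O(¬sanitize_area → ¬timestamp_charter), and O(¬sanitize_area) is already established, so O(¬timestamp_charter).
Premises 2, 4 do not contribute to this derivation.
Hence ¬timestamp_charter is obligatory.

Obligatory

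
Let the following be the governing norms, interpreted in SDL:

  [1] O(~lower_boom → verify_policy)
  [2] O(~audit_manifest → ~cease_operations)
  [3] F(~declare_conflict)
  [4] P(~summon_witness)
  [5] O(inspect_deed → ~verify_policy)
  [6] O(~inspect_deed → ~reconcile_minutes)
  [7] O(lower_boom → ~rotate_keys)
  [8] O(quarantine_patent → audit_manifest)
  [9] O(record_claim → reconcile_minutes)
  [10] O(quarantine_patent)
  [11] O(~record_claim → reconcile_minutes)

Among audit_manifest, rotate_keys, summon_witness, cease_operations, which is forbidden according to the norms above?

By case analysis on ~record_claim: premise 11 gives O(~record_claim → reconcile_minutes) and premise 9 gives O(record_claim → reconcile_minutes), so O(reconcile_minutes) either way.
Premise 6, O(~inspect_deed → ~reconcile_minutes), contraposes to O(reconcile_minutes → inspect_deed); with O(reconcile_minutes) we get O(inspect_deed).
Premise 5 is O(inspect_deed → ~verify_policy); since O(inspect_deed), deontic closure gives O(~verify_policy).
Premise 1, O(~lower_boom → verify_policy), contraposes to O(~verify_policy → lower_boom); with O(~verify_policy) we get O(lower_boom).
Applying K to premise 7 (O(lower_boom → ~rotate_keys)) and O(lower_boom) yields O(~rotate_keys).
So O(~rotate_keys) holds, i.e. rotate_keys is forbidden. None of the other listed options is forbidden under the premises.

rotate_keys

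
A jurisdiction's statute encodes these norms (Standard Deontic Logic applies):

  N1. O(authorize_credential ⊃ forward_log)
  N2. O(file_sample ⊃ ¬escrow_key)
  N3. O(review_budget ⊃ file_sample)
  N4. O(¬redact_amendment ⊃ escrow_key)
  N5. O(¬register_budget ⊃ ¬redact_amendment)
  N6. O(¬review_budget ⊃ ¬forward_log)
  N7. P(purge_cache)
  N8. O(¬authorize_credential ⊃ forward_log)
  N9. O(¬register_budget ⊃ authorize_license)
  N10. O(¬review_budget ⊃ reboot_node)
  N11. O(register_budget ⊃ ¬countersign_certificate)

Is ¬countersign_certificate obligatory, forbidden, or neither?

By case analysis on authorize_credential: premise 1 gives O(authorize_credential ⊃ forward_log) and premise 8 gives O(¬authorize_credential ⊃ forward_log), so O(forward_log) either way.
The contrapositive of premise 6 (O(¬review_budget ⊃ ¬forward_log)) is O(forward_log ⊃ review_budget), and O(forward_log) is already established, so O(review_budget).
Applying K to premise 3 (O(review_budget ⊃ file_sample)) and O(review_budget) yields O(file_sample).
With premise 2, O(file_sample ⊃ ¬escrow_key), the K-axiom yields O(¬escrow_key).
Premise 4 is O(¬redact_amendment ⊃ escrow_key); contrapositively O(¬escrow_key ⊃ redact_amendment). Since O(¬escrow_key) holds, K gives O(redact_amendment).
Premise 5, O(¬register_budget ⊃ ¬redact_amendment), contraposes to O(redact_amendment ⊃ register_budget); with O(redact_amendment) we get O(register_budget).
Premise 11 is O(register_budget ⊃ ¬countersign_certificate); since O(register_budget), deontic closure gives O(¬countersign_certificate).
Premises 7, 9, 10 do not contribute to this derivation.
Hence ¬countersign_certificate is obligatory.

Obligatory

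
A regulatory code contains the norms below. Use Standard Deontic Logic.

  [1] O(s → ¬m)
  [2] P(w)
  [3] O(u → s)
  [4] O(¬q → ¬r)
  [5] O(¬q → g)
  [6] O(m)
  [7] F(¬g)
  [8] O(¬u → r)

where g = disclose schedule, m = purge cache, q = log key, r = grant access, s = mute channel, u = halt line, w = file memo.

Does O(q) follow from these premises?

Yes

Premise 6 gives O(m).
Premise 1 is O(s → ¬m); contrapositively O(m → ¬s). Since O(m) holds, K gives O(¬s).
Premise 3, O(u → s), contraposes to O(¬s → ¬u); with O(¬s) we get O(¬u).
Applying K to premise 8 (O(¬u → r)) and O(¬u) yields O(r).
Premise 4 is O(¬q → ¬r); contrapositively O(r → q). Since O(r) holds, K gives O(q).
Premises 2, 5, 7 do not contribute to this derivation.
So O(q) follows.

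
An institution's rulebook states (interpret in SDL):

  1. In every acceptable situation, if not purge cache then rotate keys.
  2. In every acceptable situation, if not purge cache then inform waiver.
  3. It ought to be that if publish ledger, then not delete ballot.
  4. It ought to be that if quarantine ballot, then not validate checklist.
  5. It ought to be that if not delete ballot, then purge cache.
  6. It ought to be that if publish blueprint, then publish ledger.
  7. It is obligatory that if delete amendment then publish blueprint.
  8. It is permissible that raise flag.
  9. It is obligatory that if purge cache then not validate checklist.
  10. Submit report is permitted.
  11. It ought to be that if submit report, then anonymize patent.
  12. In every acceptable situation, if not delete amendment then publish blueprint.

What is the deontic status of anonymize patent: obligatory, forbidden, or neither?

Premise 11 is O(submit_report → anonymize_patent), but O(submit_report) is not derivable from the premises (the permission P(submit_report) asserts only ¬O(¬submit_report), not O(submit_report)), so it does not yield O(anonymize_patent).
No premise or chain of K-axiom applications forces O(anonymize_patent), and none forces O(¬anonymize_patent). So anonymize_patent is neither obligatory nor forbidden under these norms.

Neither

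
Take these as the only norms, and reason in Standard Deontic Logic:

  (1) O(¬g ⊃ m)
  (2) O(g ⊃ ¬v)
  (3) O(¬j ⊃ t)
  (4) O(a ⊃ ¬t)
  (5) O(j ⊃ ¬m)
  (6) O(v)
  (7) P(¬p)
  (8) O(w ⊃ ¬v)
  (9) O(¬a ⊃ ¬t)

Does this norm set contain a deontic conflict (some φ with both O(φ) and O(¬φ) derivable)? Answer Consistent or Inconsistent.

By case analysis on ¬a: premise 9 gives O(¬a ⊃ ¬t) and premise 4 gives O(a ⊃ ¬t), so O(¬t) either way.
The contrapositive of premise 3 (O(¬j ⊃ t)) is O(¬t ⊃ j), and O(¬t) is already established, so O(j).
Premise 5 is O(j ⊃ ¬m); since O(j), deontic closure gives O(¬m).
The contrapositive of premise 1 (O(¬g ⊃ m)) is O(¬m ⊃ g), and O(¬m) is already established, so O(g).
With premise 2, O(g ⊃ ¬v), the K-axiom yields O(¬v).
Yet premise 6 states O(v).
We now have both O(¬v) and O(v) — v is simultaneously obligatory and forbidden, violating the D-axiom.

Inconsistent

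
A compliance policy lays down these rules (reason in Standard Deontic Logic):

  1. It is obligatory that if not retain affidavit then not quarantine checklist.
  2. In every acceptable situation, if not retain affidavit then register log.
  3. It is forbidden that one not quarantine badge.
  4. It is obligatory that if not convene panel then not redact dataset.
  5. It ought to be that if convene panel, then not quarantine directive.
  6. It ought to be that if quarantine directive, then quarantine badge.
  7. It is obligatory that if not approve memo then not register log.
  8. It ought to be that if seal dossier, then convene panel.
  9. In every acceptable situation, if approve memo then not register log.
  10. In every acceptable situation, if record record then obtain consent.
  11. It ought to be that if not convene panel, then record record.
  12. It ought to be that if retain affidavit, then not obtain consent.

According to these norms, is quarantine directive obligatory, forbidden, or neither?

Premises 9 and 7 are O(approve_memo → ¬register_log) and O(¬approve_memo → ¬register_log); every ideal world satisfies approve_memo or ¬approve_memo, so in either case ¬register_log holds — hence O(¬register_log).
The contrapositive of premise 2 (O(¬retain_affidavit → register_log)) is O(¬register_log → retain_affidavit), and O(¬register_log) is already established, so O(retain_affidavit).
Applying K to premise 12 (O(retain_affidavit → ¬obtain_consent)) and O(retain_affidavit) yields O(¬obtain_consent).
Premise 10, O(record_record → obtain_consent), contraposes to O(¬obtain_consent → ¬record_record); with O(¬obtain_consent) we get O(¬record_record).
The contrapositive of premise 11 (O(¬convene_panel → record_record)) is O(¬record_record → convene_panel), and O(¬record_record) is already established, so O(convene_panel).
With premise 5, O(convene_panel → ¬quarantine_directive), the K-axiom yields O(¬quarantine_directive).
Premises 1, 3, 4, 6, 8 do not contribute to this derivation.
Thus O(¬quarantine_directive), which is F(quarantine_directive): quarantine_directive is forbidden.

Forbidden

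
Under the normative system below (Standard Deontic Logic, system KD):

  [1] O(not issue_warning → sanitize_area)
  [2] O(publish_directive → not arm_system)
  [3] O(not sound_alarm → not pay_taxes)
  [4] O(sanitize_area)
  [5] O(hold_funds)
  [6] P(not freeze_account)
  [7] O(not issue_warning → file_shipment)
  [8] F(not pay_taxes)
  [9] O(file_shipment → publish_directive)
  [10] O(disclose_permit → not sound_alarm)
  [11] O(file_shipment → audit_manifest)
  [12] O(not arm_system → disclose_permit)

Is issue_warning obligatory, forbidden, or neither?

Obligatory

F(not pay_taxes) at premise 8 means O(pay_taxes).
The contrapositive of premise 3 (O(not sound_alarm → not pay_taxes)) is O(pay_taxes → sound_alarm), and O(pay_taxes) is already established, so O(sound_alarm).
Premise 10 is O(disclose_permit → not sound_alarm); contrapositively O(sound_alarm → not disclose_permit). Since O(sound_alarm) holds, K gives O(not disclose_permit).
The contrapositive of premise 12 (O(not arm_system → disclose_permit)) is O(not disclose_permit → arm_system), and O(not disclose_permit) is already established, so O(arm_system).
Premise 2 is O(publish_directive → not arm_system); contrapositively O(arm_system → not publish_directive). Since O(arm_system) holds, K gives O(not publish_directive).
The contrapositive of premise 9 (O(file_shipment → publish_directive)) is O(not publish_directive → not file_shipment), and O(not publish_directive) is already established, so O(not file_shipment).
The contrapositive of premise 7 (O(not issue_warning → file_shipment)) is O(not file_shipment → issue_warning), and O(not file_shipment) is already established, so O(issue_warning).
Premises 1, 4, 5, 6, 11 do not contribute to this derivation.
Hence issue_warning is obligatory.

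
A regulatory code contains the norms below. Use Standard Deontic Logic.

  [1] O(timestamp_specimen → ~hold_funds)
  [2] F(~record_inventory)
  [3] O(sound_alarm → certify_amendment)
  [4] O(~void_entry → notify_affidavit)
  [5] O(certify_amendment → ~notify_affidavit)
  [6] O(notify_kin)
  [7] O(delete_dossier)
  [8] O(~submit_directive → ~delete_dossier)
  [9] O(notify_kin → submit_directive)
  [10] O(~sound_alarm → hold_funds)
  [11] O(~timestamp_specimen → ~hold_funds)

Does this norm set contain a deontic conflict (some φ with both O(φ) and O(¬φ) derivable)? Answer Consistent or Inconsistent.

Premise 8 is O(~submit_directive → ~delete_dossier), but O(~submit_directive) is not derivable from the premises, so it does not yield O(~delete_dossier).
So O(~delete_dossier) is not derivable, and the apparent clash with O(delete_dossier) does not arise.
A world satisfying every obligation exists (e.g. certify_amendment=true, delete_dossier=true, hold_funds=false, notify_affidavit=false, notify_kin=true, record_inventory=true, sound_alarm=true, submit_directive=true, timestamp_specimen=false, void_entry=true); no atom is both obligatory and forbidden, so the set is consistent.

Consistent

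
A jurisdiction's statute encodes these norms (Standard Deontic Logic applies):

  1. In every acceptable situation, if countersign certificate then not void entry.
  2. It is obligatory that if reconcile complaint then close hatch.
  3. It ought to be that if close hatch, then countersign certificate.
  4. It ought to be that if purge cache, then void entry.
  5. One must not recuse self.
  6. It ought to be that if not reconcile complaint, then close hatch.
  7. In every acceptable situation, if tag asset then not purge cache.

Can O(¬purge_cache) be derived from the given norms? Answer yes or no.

Yes

Premises 2 and 6 cover both cases: O(reconcile_complaint → close_hatch) and O(¬reconcile_complaint → close_hatch). Since reconcile_complaint ∨ ¬reconcile_complaint is a tautology, O(close_hatch) follows.
Premise 3 is O(close_hatch → countersign_certificate); since O(close_hatch), deontic closure gives O(countersign_certificate).
With premise 1, O(countersign_certificate → ¬void_entry), the K-axiom yields O(¬void_entry).
Premise 4, O(purge_cache → void_entry), contraposes to O(¬void_entry → ¬purge_cache); with O(¬void_entry) we get O(¬purge_cache).
Premises 5, 7 do not contribute to this derivation.
So O(¬purge_cache) follows.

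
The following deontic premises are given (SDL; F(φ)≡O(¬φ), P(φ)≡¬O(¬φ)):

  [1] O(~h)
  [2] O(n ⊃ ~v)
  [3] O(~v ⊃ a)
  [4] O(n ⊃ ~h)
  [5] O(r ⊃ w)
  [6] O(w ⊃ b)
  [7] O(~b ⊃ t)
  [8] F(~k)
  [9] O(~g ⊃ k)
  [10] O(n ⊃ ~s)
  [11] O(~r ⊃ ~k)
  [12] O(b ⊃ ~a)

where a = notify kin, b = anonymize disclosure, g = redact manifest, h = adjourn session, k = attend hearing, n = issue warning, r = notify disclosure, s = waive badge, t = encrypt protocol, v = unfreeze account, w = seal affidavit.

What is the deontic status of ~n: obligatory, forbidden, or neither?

Premise 8, F(~k), is equivalent to O(k).
The contrapositive of premise 11 (O(~r ⊃ ~k)) is O(k ⊃ r), and O(k) is already established, so O(r).
With premise 5, O(r ⊃ w), the K-axiom yields O(w).
Premise 6 is O(w ⊃ b); since O(w), deontic closure gives O(b).
With premise 12, O(b ⊃ ~a), the K-axiom yields O(~a).
Premise 3, O(~v ⊃ a), contraposes to O(~a ⊃ v); with O(~a) we get O(v).
Premise 2 is O(n ⊃ ~v); contrapositively O(v ⊃ ~n). Since O(v) holds, K gives O(~n).
Premises 1, 4, 7, 9, 10 do not contribute to this derivation.
Hence ~n is obligatory.

Obligatory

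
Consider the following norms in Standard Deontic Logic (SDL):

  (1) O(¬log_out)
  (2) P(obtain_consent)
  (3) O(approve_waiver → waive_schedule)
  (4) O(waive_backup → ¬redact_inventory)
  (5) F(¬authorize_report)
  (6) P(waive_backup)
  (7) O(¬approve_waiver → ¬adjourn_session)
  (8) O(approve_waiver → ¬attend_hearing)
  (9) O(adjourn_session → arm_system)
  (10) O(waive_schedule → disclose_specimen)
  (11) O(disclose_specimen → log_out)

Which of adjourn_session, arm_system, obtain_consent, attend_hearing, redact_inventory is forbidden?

adjourn_session

From premise 1 we have O(¬log_out).
Premise 11, O(disclose_specimen → log_out), contraposes to O(¬log_out → ¬disclose_specimen); with O(¬log_out) we get O(¬disclose_specimen).
Premise 10, O(waive_schedule → disclose_specimen), contraposes to O(¬disclose_specimen → ¬waive_schedule); with O(¬disclose_specimen) we get O(¬waive_schedule).
Premise 3 is O(approve_waiver → waive_schedule); contrapositively O(¬waive_schedule → ¬approve_waiver). Since O(¬waive_schedule) holds, K gives O(¬approve_waiver).
From O(¬approve_waiver) and premise 7, O(¬approve_waiver → ¬adjourn_session), we obtain O(¬adjourn_session).
So O(¬adjourn_session) holds, i.e. adjourn_session is forbidden. None of the other listed options is forbidden under the premises.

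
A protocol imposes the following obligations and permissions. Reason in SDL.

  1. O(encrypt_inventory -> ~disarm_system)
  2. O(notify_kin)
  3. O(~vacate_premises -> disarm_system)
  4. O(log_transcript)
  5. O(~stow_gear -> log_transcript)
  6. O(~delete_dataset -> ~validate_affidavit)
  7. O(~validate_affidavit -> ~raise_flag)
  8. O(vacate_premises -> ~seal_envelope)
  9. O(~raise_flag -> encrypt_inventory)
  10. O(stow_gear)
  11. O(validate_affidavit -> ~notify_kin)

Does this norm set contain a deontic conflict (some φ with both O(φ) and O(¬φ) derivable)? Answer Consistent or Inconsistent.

Consistent

Premise 5 is O(~stow_gear -> log_transcript); even if O(log_transcript) held, inferring O(~stow_gear) would be affirming the consequent — invalid.
So O(~stow_gear) is not derivable, and the apparent clash with O(stow_gear) does not arise.
A world satisfying every obligation exists (e.g. delete_dataset=false, disarm_system=false, encrypt_inventory=true, log_transcript=true, notify_kin=true, raise_flag=false, seal_envelope=false, stow_gear=true, vacate_premises=true, validate_affidavit=false); no atom is both obligatory and forbidden, so the set is consistent.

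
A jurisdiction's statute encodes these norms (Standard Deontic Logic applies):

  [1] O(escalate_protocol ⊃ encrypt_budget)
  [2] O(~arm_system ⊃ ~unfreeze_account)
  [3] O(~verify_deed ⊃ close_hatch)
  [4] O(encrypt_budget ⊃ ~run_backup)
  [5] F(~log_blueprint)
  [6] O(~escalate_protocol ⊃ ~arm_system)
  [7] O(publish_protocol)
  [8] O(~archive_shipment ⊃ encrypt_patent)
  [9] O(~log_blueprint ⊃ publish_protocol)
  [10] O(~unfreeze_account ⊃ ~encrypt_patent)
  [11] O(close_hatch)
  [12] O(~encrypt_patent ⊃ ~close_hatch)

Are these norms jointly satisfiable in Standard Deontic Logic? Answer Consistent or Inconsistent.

Premise 9 is O(~log_blueprint ⊃ publish_protocol); even if O(publish_protocol) held, inferring O(~log_blueprint) would be affirming the consequent — invalid.
So O(~log_blueprint) is not derivable, and the apparent clash with O(log_blueprint) does not arise.
A world satisfying every obligation exists (e.g. archive_shipment=false, arm_system=true, close_hatch=true, encrypt_budget=true, encrypt_patent=true, escalate_protocol=true, log_blueprint=true, publish_protocol=true, run_backup=false, unfreeze_account=true, verify_deed=false); no atom is both obligatory and forbidden, so the set is consistent.

Consistent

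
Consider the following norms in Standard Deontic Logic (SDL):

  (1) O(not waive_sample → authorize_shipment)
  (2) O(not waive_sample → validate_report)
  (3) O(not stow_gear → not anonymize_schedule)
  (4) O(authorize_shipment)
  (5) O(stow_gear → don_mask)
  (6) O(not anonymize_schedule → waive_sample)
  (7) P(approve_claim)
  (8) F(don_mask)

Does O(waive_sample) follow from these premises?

Yes

Premise 8 is F(don_mask), i.e. O(not don_mask).
Premise 5, O(stow_gear → don_mask), contraposes to O(not don_mask → not stow_gear); with O(not don_mask) we get O(not stow_gear).
From O(not stow_gear) and premise 3, O(not stow_gear → not anonymize_schedule), we obtain O(not anonymize_schedule).
With premise 6, O(not anonymize_schedule → waive_sample), the K-axiom yields O(waive_sample).
Premises 1, 2, 4, 7 do not contribute to this derivation.
So O(waive_sample) follows.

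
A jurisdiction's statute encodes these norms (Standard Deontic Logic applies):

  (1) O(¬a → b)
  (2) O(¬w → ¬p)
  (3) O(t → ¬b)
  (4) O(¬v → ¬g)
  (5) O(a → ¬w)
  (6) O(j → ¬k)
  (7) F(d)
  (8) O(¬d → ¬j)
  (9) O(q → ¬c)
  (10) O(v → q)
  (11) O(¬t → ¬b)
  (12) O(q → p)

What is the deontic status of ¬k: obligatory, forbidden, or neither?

Premise 6 is O(j → ¬k), but O(j) is not derivable from the premises, so it does not yield O(¬k).
No premise or chain of K-axiom applications forces O(¬k), and none forces O(k). So ¬k is neither obligatory nor forbidden under these norms.

Neither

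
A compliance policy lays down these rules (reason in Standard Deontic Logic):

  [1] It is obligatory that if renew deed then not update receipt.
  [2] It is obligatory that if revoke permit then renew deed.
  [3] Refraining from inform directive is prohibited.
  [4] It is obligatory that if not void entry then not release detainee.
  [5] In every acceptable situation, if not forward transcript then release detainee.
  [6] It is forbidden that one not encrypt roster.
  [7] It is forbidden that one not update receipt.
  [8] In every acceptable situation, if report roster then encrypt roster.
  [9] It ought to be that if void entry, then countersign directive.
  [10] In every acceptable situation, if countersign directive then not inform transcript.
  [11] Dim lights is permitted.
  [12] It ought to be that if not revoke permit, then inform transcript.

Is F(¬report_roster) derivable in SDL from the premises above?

Premise 8 is O(report_roster → encrypt_roster); even if O(encrypt_roster) held, inferring O(report_roster) would be affirming the consequent — invalid.
No other premise forces O(report_roster). An ideal world satisfying every premise can still have ¬report_roster true, so F(¬report_roster) is not derivable.

No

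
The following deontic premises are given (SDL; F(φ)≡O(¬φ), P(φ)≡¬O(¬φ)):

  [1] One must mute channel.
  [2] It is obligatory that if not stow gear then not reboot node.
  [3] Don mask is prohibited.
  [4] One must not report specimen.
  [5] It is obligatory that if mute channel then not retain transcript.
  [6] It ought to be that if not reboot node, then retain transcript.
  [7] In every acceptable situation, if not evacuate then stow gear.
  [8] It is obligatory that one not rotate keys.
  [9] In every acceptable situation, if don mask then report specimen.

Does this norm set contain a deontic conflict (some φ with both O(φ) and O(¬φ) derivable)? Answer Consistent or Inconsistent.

Premise 9 is O(don_mask → report_specimen), but O(don_mask) is not derivable from the premises, so it does not yield O(report_specimen).
So O(report_specimen) is not derivable, and the apparent clash with O(¬report_specimen) does not arise.
A world satisfying every obligation exists (e.g. don_mask=false, evacuate=false, mute_channel=true, reboot_node=true, report_specimen=false, retain_transcript=false, rotate_keys=false, stow_gear=true); no atom is both obligatory and forbidden, so the set is consistent.

Consistent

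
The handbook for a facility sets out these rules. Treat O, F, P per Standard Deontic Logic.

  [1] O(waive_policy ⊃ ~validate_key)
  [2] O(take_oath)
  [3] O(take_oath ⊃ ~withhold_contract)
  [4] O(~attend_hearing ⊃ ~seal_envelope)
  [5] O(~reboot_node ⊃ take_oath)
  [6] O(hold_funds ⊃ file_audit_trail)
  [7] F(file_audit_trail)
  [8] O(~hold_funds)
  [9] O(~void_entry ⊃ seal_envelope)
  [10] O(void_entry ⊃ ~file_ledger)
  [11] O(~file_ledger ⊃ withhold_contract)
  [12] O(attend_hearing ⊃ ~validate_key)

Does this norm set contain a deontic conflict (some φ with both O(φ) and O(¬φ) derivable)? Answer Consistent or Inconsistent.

Premise 6 is O(hold_funds ⊃ file_audit_trail), but O(hold_funds) is not derivable from the premises, so it does not yield O(file_audit_trail).
So O(file_audit_trail) is not derivable, and the apparent clash with O(~file_audit_trail) does not arise.
A world satisfying every obligation exists (e.g. attend_hearing=true, file_audit_trail=false, file_ledger=true, hold_funds=false, reboot_node=false, seal_envelope=true, take_oath=true, validate_key=false, void_entry=false, waive_policy=false, withhold_contract=false); no atom is both obligatory and forbidden, so the set is consistent.

Consistent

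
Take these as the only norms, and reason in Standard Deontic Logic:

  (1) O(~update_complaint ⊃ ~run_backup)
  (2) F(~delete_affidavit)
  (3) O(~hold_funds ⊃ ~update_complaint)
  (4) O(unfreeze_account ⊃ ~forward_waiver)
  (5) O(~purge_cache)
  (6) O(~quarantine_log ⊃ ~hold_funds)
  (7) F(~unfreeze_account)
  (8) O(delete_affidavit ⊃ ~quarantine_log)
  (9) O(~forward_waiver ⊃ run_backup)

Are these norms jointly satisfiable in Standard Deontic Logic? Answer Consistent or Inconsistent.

F(~unfreeze_account) at premise 7 means O(unfreeze_account).
From O(unfreeze_account) and premise 4, O(unfreeze_account ⊃ ~forward_waiver), we obtain O(~forward_waiver).
From O(~forward_waiver) and premise 9, O(~forward_waiver ⊃ run_backup), we obtain O(run_backup).
Premise 1 is O(~update_complaint ⊃ ~run_backup); contrapositively O(run_backup ⊃ update_complaint). Since O(run_backup) holds, K gives O(update_complaint).
Premise 3, O(~hold_funds ⊃ ~update_complaint), contraposes to O(update_complaint ⊃ hold_funds); with O(update_complaint) we get O(hold_funds).
Premise 6 is O(~quarantine_log ⊃ ~hold_funds); contrapositively O(hold_funds ⊃ quarantine_log). Since O(hold_funds) holds, K gives O(quarantine_log).
The contrapositive of premise 8 (O(delete_affidavit ⊃ ~quarantine_log)) is O(quarantine_log ⊃ ~delete_affidavit), and O(quarantine_log) is already established, so O(~delete_affidavit).
Yet premise 2 is F(~delete_affidavit), i.e. O(delete_affidavit).
We now have both O(~delete_affidavit) and O(delete_affidavit) — delete_affidavit is simultaneously obligatory and forbidden, violating the D-axiom.

Inconsistent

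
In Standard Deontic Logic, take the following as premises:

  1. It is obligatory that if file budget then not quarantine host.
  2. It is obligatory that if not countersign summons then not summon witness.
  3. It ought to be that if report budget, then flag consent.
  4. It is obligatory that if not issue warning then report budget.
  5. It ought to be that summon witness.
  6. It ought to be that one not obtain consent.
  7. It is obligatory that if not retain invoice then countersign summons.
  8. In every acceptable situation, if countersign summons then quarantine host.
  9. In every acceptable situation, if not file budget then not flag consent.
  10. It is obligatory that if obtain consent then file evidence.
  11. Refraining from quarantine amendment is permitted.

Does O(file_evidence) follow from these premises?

Premise 10 is O(obtain_consent → file_evidence), but O(obtain_consent) is not derivable from the premises, so it does not yield O(file_evidence).
No other premise forces O(file_evidence). An ideal world satisfying every premise can still have file_evidence false, so O(file_evidence) is not derivable.

No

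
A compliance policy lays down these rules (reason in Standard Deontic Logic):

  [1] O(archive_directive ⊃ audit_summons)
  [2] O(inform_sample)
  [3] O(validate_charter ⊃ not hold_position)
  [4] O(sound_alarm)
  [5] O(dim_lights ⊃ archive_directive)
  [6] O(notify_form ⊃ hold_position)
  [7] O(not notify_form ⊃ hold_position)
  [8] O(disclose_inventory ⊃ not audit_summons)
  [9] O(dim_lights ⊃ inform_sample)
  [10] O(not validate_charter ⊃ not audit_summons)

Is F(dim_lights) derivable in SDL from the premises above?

Premises 7 and 6 are O(not notify_form ⊃ hold_position) and O(notify_form ⊃ hold_position); every ideal world satisfies not notify_form or notify_form, so in either case hold_position holds — hence O(hold_position).
Premise 3 is O(validate_charter ⊃ not hold_position); contrapositively O(hold_position ⊃ not validate_charter). Since O(hold_position) holds, K gives O(not validate_charter).
From O(not validate_charter) and premise 10, O(not validate_charter ⊃ not audit_summons), we obtain O(not audit_summons).
Premise 1, O(archive_directive ⊃ audit_summons), contraposes to O(not audit_summons ⊃ not archive_directive); with O(not audit_summons) we get O(not archive_directive).
Premise 5 is O(dim_lights ⊃ archive_directive); contrapositively O(not archive_directive ⊃ not dim_lights). Since O(not archive_directive) holds, K gives O(not dim_lights).
Premises 2, 4, 8, 9 do not contribute to this derivation.
So O(not dim_lights) holds, i.e. F(dim_lights). The claim follows.

Yes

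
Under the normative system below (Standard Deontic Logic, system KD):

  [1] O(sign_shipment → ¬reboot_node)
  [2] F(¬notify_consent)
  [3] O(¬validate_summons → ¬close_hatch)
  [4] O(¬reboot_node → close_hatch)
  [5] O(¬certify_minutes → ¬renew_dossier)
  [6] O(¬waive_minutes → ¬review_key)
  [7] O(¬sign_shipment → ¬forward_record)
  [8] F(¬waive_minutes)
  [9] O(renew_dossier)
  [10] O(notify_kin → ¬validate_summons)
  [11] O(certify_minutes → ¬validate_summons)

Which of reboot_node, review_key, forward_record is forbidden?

forward_record

From premise 9 we have O(renew_dossier).
Premise 5 is O(¬certify_minutes → ¬renew_dossier); contrapositively O(renew_dossier → certify_minutes). Since O(renew_dossier) holds, K gives O(certify_minutes).
From O(certify_minutes) and premise 11, O(certify_minutes → ¬validate_summons), we obtain O(¬validate_summons).
Applying K to premise 3 (O(¬validate_summons → ¬close_hatch)) and O(¬validate_summons) yields O(¬close_hatch).
The contrapositive of premise 4 (O(¬reboot_node → close_hatch)) is O(¬close_hatch → reboot_node), and O(¬close_hatch) is already established, so O(reboot_node).
Premise 1, O(sign_shipment → ¬reboot_node), contraposes to O(reboot_node → ¬sign_shipment); with O(reboot_node) we get O(¬sign_shipment).
Premise 7 is O(¬sign_shipment → ¬forward_record); since O(¬sign_shipment), deontic closure gives O(¬forward_record).
So O(¬forward_record) holds, i.e. forward_record is forbidden. None of the other listed options is forbidden under the premises.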